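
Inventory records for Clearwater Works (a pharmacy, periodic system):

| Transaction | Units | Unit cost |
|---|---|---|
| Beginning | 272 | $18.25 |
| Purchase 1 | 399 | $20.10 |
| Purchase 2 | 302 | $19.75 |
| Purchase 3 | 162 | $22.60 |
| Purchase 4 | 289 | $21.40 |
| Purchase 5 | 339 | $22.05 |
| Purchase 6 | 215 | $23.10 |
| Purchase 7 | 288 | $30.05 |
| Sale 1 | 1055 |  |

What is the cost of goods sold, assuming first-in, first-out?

Sale 1 (1055) [FIFO — oldest first]: 272 @ $18.25 + 399 @ $20.10 + 302 @ $19.75 + 82 @ $22.60 = $20,801.60
Ending inventory: 80 @ $22.60 + 289 @ $21.40 + 339 @ $22.05 + 215 @ $23.10 + 288 @ $30.05 = $29,088.45
Check: goods available $49,890.05 = COGS $20,801.60 + ending $29,088.45

COGS = $20,801.60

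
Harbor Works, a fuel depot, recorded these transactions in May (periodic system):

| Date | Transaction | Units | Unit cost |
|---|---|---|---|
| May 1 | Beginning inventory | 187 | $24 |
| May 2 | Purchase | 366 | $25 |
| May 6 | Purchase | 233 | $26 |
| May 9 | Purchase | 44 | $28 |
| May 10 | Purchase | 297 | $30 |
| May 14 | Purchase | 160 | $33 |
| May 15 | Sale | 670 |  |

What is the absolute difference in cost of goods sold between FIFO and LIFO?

$3,136

FIFO COGS: 187 @ $24 + 366 @ $25 + 117 @ $26 = $16,680
LIFO COGS: 160 @ $33 + 297 @ $30 + 44 @ $28 + 169 @ $26 = $19,816
Difference = |$16,680 − $19,816| = $3,136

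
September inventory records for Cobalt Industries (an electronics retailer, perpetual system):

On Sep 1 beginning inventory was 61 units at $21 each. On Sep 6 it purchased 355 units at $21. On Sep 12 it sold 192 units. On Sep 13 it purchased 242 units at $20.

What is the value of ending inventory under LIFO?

Sep 12, 192 sold [LIFO — newest first]: 192 @ $21 = $4,032
Ending inventory: 61 @ $21 + 163 @ $21 + 242 @ $20 = $9,544
Check: goods available $13,576 = COGS $4,032 + ending $9,544

Ending inventory = $9,544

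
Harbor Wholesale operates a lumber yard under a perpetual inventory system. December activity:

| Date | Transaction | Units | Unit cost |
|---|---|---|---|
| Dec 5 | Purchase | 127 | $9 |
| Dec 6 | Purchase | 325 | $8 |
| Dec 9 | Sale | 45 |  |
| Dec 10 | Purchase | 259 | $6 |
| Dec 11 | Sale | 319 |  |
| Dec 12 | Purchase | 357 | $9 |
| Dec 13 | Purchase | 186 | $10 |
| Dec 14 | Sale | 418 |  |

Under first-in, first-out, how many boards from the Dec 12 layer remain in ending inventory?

Dec 9, 45 sold [FIFO — oldest first]: 45 @ $9 = $405
Dec 11, 319 sold [FIFO — oldest first]: 82 @ $9 + 237 @ $8 = $2,634
Dec 14, 418 sold [FIFO — oldest first]: 88 @ $8 + 259 @ $6 + 71 @ $9 = $2,897
Total COGS = $405 + $2,634 + $2,897 = $5,936
Ending inventory: 286 @ $9 + 186 @ $10 = $4,434

286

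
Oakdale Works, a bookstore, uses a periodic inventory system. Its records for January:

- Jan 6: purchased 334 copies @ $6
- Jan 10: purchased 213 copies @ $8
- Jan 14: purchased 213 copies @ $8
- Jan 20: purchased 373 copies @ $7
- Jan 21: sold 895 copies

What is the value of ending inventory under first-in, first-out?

Ending inventory = $1,666

Jan 21, 895 sold [FIFO — oldest first]: 334 @ $6 + 213 @ $8 + 213 @ $8 + 135 @ $7 = $6,357
Ending inventory: 238 @ $7 = $1,666
Check: goods available $8,023 = COGS $6,357 + ending $1,666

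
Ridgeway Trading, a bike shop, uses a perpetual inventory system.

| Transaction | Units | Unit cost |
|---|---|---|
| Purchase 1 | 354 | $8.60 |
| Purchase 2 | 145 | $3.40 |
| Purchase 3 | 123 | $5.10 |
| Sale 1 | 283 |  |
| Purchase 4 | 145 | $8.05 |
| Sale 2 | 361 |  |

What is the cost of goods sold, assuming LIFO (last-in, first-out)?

Sale 1 (283) [LIFO — newest first]: 123 @ $5.10 + 145 @ $3.40 + 15 @ $8.60 = $1,249.30
Sale 2 (361) [LIFO — newest first]: 145 @ $8.05 + 216 @ $8.60 = $3,024.85
Total COGS = $1,249.30 + $3,024.85 = $4,274.15
Ending inventory: 123 @ $8.60 = $1,057.80

COGS = $4,274.15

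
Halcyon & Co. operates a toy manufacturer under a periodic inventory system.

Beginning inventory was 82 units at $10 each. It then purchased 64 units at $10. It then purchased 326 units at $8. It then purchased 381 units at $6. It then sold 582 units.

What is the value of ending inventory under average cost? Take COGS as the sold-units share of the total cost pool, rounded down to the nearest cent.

Sale 1, sell 582: 582/853 × $6,354.00 → $4,335.32
Ending inventory (cost pool remaining) = $2,018.68

Ending inventory = $2,018.68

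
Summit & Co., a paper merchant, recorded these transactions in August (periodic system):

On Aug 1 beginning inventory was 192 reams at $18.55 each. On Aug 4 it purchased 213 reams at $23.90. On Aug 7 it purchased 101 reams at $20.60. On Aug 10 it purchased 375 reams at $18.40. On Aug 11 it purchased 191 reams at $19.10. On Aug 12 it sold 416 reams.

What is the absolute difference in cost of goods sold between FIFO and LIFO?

$1,090.80

FIFO COGS: 192 @ $18.55 + 213 @ $23.90 + 11 @ $20.60 = $8,878.90
LIFO COGS: 191 @ $19.10 + 225 @ $18.40 = $7,788.10
Difference = |$8,878.90 − $7,788.10| = $1,090.80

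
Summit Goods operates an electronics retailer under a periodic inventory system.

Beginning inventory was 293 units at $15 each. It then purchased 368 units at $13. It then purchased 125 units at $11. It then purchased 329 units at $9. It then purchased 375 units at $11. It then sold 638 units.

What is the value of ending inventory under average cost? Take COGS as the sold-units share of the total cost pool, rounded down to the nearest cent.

Ending inventory = $10,086.77

Sale 1, sell 638: 638/1490 × $17,640.00 → $7,553.23
Ending inventory (cost pool remaining) = $10,086.77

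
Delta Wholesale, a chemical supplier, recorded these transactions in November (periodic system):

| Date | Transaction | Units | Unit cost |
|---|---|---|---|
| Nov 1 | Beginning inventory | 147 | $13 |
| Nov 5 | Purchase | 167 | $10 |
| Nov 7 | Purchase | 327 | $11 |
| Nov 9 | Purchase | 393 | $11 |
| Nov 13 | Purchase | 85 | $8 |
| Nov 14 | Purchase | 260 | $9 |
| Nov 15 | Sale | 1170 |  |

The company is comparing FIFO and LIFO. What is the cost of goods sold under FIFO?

FIFO COGS: 147 @ $13 + 167 @ $10 + 327 @ $11 + 393 @ $11 + 85 @ $8 + 51 @ $9 = $12,640
LIFO COGS: 260 @ $9 + 85 @ $8 + 393 @ $11 + 327 @ $11 + 105 @ $10 = $11,990

COGS = $12,640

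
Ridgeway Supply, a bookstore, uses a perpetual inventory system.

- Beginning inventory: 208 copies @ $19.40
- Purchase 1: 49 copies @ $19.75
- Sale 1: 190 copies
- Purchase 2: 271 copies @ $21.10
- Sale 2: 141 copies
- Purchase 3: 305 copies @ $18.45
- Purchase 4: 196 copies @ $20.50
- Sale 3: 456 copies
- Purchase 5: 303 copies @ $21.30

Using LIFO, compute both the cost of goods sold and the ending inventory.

COGS = $15,493.25; ending inventory = $11,326.95

Sale 1 (190) [LIFO — newest first]: 49 @ $19.75 + 141 @ $19.40 = $3,703.15
Sale 2 (141) [LIFO — newest first]: 141 @ $21.10 = $2,975.10
Sale 3 (456) [LIFO — newest first]: 196 @ $20.50 + 260 @ $18.45 = $8,815.00
Total COGS = $3,703.15 + $2,975.10 + $8,815.00 = $15,493.25
Ending inventory: 67 @ $19.40 + 130 @ $21.10 + 45 @ $18.45 + 303 @ $21.30 = $11,326.95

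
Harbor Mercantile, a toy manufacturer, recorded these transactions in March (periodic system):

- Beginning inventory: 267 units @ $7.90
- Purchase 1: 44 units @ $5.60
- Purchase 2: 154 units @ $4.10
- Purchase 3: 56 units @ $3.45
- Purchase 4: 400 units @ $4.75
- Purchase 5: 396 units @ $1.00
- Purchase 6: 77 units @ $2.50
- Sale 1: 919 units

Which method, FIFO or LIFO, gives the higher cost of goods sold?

FIFO COGS: 267 @ $7.90 + 44 @ $5.60 + 154 @ $4.10 + 56 @ $3.45 + 398 @ $4.75 = $5,070.80
LIFO COGS: 77 @ $2.50 + 396 @ $1.00 + 400 @ $4.75 + 46 @ $3.45 = $2,647.20

FIFO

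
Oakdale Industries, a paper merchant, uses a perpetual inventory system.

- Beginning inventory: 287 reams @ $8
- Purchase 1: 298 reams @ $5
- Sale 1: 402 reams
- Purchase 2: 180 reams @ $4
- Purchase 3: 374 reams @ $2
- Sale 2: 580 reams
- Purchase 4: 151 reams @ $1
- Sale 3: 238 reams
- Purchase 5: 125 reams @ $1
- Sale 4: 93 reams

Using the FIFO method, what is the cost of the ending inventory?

Ending inventory = $102

Sale 1 (402) [FIFO — oldest first]: 287 @ $8 + 115 @ $5 = $2,871
Sale 2 (580) [FIFO — oldest first]: 183 @ $5 + 180 @ $4 + 217 @ $2 = $2,069
Sale 3 (238) [FIFO — oldest first]: 157 @ $2 + 81 @ $1 = $395
Sale 4 (93) [FIFO — oldest first]: 70 @ $1 + 23 @ $1 = $93
Total COGS = $2,871 + $2,069 + $395 + $93 = $5,428
Ending inventory: 102 @ $1 = $102
Check: goods available $5,530 = COGS $5,428 + ending $102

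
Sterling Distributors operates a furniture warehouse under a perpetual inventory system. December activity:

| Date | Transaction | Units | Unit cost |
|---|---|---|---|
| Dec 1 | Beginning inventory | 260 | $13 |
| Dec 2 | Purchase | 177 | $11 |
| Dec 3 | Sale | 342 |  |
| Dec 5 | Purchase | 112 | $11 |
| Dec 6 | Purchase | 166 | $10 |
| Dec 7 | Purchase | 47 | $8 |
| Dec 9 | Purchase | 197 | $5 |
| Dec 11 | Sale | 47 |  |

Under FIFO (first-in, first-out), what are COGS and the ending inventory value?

Dec 3, 342 sold [FIFO — oldest first]: 260 @ $13 + 82 @ $11 = $4,282
Dec 11, 47 sold [FIFO — oldest first]: 47 @ $11 = $517
Total COGS = $4,282 + $517 = $4,799
Ending inventory: 48 @ $11 + 112 @ $11 + 166 @ $10 + 47 @ $8 + 197 @ $5 = $4,781
Check: goods available $9,580 = COGS $4,799 + ending $4,781

COGS = $4,799; ending inventory = $4,781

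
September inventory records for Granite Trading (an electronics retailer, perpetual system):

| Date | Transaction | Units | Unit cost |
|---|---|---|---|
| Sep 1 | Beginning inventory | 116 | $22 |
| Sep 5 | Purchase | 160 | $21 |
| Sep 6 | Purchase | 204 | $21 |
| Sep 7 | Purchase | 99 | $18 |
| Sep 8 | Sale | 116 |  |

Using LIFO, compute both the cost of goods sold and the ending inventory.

Sep 8, 116 sold [LIFO — newest first]: 99 @ $18 + 17 @ $21 = $2,139
Ending inventory: 116 @ $22 + 160 @ $21 + 187 @ $21 = $9,839

COGS = $2,139; ending inventory = $9,839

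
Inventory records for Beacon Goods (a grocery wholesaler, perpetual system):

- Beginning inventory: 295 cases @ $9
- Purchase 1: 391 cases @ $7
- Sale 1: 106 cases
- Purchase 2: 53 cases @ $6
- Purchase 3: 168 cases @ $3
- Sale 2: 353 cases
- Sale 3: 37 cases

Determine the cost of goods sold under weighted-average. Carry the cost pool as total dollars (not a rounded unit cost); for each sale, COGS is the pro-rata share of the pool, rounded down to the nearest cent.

After Beginning: 295 on hand, pool $2,655.00 (≈ $9.0000 each)
After Purchase 1: 686 on hand, pool $5,392.00 (≈ $7.8601 each)
Sale 1, sell 106: 106/686 × $5,392.00 → $833.16
After Purchase 2: 633 on hand, pool $4,876.84 (≈ $7.7043 each)
After Purchase 3: 801 on hand, pool $5,380.84 (≈ $6.7177 each)
Sale 2, sell 353: 353/801 × $5,380.84 → $2,371.33
Sale 3, sell 37: 37/448 × $3,009.51 → $248.55
Total COGS = $833.16 + $2,371.33 + $248.55 = $3,453.04
Ending inventory (cost pool remaining) = $2,760.96

COGS = $3,453.04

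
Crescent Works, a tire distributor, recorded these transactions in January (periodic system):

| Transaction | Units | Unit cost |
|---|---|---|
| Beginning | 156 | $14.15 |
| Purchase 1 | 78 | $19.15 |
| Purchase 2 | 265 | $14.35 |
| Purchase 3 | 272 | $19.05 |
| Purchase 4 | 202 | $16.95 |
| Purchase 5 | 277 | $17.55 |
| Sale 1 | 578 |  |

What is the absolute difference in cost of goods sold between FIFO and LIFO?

FIFO COGS: 156 @ $14.15 + 78 @ $19.15 + 265 @ $14.35 + 79 @ $19.05 = $9,008.80
LIFO COGS: 277 @ $17.55 + 202 @ $16.95 + 99 @ $19.05 = $10,171.20
Difference = |$9,008.80 − $10,171.20| = $1,162.40

$1,162.40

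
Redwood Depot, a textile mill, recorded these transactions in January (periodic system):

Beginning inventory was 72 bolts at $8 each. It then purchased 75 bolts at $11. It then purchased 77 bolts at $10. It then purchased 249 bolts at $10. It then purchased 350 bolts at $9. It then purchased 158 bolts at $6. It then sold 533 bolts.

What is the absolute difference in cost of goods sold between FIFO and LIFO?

FIFO COGS: 72 @ $8 + 75 @ $11 + 77 @ $10 + 249 @ $10 + 60 @ $9 = $5,201
LIFO COGS: 158 @ $6 + 350 @ $9 + 25 @ $10 = $4,348
Difference = |$5,201 − $4,348| = $853

$853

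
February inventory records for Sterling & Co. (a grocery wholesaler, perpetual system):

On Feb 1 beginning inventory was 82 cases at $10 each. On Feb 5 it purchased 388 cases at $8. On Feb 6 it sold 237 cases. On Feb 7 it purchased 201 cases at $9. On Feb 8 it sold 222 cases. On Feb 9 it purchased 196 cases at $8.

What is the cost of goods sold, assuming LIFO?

Feb 6, 237 sold [LIFO — newest first]: 237 @ $8 = $1,896
Feb 8, 222 sold [LIFO — newest first]: 201 @ $9 + 21 @ $8 = $1,977
Total COGS = $1,896 + $1,977 = $3,873
Ending inventory: 82 @ $10 + 130 @ $8 + 196 @ $8 = $3,428
Check: goods available $7,301 = COGS $3,873 + ending $3,428

COGS = $3,873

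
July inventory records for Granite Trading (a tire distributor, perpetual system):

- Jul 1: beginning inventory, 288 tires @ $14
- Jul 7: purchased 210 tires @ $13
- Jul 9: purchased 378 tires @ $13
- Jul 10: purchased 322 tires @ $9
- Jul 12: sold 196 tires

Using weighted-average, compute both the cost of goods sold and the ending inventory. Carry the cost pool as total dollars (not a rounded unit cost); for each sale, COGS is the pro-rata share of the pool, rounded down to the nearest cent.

COGS = $2,384.39; ending inventory = $12,189.61

After Jul 1: 288 on hand, pool $4,032.00 (≈ $14.0000 each)
After Jul 7: 498 on hand, pool $6,762.00 (≈ $13.5783 each)
After Jul 9: 876 on hand, pool $11,676.00 (≈ $13.3288 each)
After Jul 10: 1198 on hand, pool $14,574.00 (≈ $12.1653 each)
Jul 12, sell 196: 196/1198 × $14,574.00 → $2,384.39
Ending inventory (cost pool remaining) = $12,189.61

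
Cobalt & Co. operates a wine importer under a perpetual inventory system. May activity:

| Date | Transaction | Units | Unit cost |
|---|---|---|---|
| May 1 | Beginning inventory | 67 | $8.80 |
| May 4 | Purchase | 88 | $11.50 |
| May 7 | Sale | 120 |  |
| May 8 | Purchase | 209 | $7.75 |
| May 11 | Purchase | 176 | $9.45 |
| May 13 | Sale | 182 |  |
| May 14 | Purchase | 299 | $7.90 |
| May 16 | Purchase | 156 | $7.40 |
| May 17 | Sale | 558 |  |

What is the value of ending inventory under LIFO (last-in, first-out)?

May 7, 120 sold [LIFO — newest first]: 88 @ $11.50 + 32 @ $8.80 = $1,293.60
May 13, 182 sold [LIFO — newest first]: 176 @ $9.45 + 6 @ $7.75 = $1,709.70
May 17, 558 sold [LIFO — newest first]: 156 @ $7.40 + 299 @ $7.90 + 103 @ $7.75 = $4,314.75
Total COGS = $1,293.60 + $1,709.70 + $4,314.75 = $7,318.05
Ending inventory: 35 @ $8.80 + 100 @ $7.75 = $1,083.00

Ending inventory = $1,083.00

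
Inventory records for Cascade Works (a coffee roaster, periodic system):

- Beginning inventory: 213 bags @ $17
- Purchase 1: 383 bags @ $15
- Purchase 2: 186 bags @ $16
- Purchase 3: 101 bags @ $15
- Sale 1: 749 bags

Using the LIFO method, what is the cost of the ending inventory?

Ending inventory = $2,278

Sale 1 (749) [LIFO — newest first]: 101 @ $15 + 186 @ $16 + 383 @ $15 + 79 @ $17 = $11,579
Ending inventory: 134 @ $17 = $2,278
Check: goods available $13,857 = COGS $11,579 + ending $2,278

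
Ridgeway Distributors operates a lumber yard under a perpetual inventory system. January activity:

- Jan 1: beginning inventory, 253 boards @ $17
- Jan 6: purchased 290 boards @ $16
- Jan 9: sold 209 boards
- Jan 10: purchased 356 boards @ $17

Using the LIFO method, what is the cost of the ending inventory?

Jan 9, 209 sold [LIFO — newest first]: 209 @ $16 = $3,344
Ending inventory: 253 @ $17 + 81 @ $16 + 356 @ $17 = $11,649

Ending inventory = $11,649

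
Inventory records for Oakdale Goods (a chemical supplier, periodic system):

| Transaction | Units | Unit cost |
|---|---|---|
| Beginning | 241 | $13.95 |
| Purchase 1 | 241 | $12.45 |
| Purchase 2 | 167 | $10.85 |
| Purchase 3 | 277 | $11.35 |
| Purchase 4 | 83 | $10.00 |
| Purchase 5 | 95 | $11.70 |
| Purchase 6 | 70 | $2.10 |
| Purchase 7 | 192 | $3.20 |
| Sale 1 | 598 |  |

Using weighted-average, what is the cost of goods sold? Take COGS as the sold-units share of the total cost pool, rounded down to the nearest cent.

Sale 1, sell 598: 598/1366 × $14,021.20 → $6,138.12
Ending inventory (cost pool remaining) = $7,883.08
Check: goods available $14,021.20 = COGS $6,138.12 + ending $7,883.08

COGS = $6,138.12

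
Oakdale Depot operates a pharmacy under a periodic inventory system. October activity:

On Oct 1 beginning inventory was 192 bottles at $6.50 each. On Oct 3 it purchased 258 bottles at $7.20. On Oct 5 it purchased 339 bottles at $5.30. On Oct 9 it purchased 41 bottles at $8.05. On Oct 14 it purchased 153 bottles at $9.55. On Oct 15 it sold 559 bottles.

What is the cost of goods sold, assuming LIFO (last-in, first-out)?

COGS = $3,775.10

Oct 15, 559 sold [LIFO — newest first]: 153 @ $9.55 + 41 @ $8.05 + 339 @ $5.30 + 26 @ $7.20 = $3,775.10
Ending inventory: 192 @ $6.50 + 232 @ $7.20 = $2,918.40
Check: goods available $6,693.50 = COGS $3,775.10 + ending $2,918.40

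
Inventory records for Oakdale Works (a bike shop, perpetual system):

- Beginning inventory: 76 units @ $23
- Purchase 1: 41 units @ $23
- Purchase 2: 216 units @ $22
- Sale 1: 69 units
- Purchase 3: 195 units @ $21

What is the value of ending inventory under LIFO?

Ending inventory = $10,020

Sale 1 (69) [LIFO — newest first]: 69 @ $22 = $1,518
Ending inventory: 76 @ $23 + 41 @ $23 + 147 @ $22 + 195 @ $21 = $10,020
Check: goods available $11,538 = COGS $1,518 + ending $10,020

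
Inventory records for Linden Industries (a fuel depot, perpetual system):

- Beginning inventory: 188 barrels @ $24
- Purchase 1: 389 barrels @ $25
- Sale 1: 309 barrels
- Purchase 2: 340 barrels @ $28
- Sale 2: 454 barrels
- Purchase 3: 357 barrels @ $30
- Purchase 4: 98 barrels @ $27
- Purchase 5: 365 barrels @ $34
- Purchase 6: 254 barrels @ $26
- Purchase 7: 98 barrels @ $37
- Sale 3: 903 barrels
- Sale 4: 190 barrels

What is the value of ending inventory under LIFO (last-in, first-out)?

Ending inventory = $6,066

Sale 1 (309) [LIFO — newest first]: 309 @ $25 = $7,725
Sale 2 (454) [LIFO — newest first]: 340 @ $28 + 80 @ $25 + 34 @ $24 = $12,336
Sale 3 (903) [LIFO — newest first]: 98 @ $37 + 254 @ $26 + 365 @ $34 + 98 @ $27 + 88 @ $30 = $27,926
Sale 4 (190) [LIFO — newest first]: 190 @ $30 = $5,700
Total COGS = $7,725 + $12,336 + $27,926 + $5,700 = $53,687
Ending inventory: 154 @ $24 + 79 @ $30 = $6,066
Check: goods available $59,753 = COGS $53,687 + ending $6,066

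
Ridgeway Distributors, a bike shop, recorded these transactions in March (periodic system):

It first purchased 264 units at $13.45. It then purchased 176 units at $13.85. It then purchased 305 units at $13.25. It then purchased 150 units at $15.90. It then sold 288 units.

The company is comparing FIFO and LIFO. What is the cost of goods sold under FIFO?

FIFO COGS: 264 @ $13.45 + 24 @ $13.85 = $3,883.20
LIFO COGS: 150 @ $15.90 + 138 @ $13.25 = $4,213.50

COGS = $3,883.20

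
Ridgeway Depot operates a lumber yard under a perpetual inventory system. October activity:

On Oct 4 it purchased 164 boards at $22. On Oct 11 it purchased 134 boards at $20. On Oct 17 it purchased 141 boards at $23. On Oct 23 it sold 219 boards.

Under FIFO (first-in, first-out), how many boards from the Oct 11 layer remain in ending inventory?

Oct 23, 219 sold [FIFO — oldest first]: 164 @ $22 + 55 @ $20 = $4,708
Ending inventory: 79 @ $20 + 141 @ $23 = $4,823

79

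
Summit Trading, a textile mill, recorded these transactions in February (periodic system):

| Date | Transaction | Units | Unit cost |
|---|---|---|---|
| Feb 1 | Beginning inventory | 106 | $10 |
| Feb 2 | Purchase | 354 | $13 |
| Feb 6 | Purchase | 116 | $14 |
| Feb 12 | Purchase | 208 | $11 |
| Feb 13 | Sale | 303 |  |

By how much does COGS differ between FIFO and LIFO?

$3

FIFO COGS: 106 @ $10 + 197 @ $13 = $3,621
LIFO COGS: 208 @ $11 + 95 @ $14 = $3,618
Difference = |$3,621 − $3,618| = $3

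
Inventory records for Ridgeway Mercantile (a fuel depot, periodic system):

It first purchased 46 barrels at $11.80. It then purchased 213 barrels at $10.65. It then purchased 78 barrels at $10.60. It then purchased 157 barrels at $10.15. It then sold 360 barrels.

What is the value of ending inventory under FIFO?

Sale 1 (360) [FIFO — oldest first]: 46 @ $11.80 + 213 @ $10.65 + 78 @ $10.60 + 23 @ $10.15 = $3,871.50
Ending inventory: 134 @ $10.15 = $1,360.10
Check: goods available $5,231.60 = COGS $3,871.50 + ending $1,360.10

Ending inventory = $1,360.10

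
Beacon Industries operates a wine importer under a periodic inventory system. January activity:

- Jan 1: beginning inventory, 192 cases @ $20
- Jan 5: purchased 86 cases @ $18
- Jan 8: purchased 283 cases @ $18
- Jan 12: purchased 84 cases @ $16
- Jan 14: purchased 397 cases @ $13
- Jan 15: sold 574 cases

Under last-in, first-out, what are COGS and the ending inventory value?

COGS = $8,179; ending inventory = $8,808

Jan 15, 574 sold [LIFO — newest first]: 397 @ $13 + 84 @ $16 + 93 @ $18 = $8,179
Ending inventory: 192 @ $20 + 86 @ $18 + 190 @ $18 = $8,808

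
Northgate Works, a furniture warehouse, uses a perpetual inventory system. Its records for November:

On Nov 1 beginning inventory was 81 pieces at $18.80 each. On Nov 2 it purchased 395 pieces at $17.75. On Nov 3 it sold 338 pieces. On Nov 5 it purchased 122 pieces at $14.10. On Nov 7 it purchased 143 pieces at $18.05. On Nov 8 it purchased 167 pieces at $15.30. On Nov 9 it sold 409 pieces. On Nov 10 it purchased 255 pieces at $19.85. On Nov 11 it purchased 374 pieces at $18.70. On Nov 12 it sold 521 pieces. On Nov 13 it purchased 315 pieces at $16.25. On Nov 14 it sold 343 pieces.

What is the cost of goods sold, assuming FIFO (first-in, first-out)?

COGS = $28,648.55

Nov 3, 338 sold [FIFO — oldest first]: 81 @ $18.80 + 257 @ $17.75 = $6,084.55
Nov 9, 409 sold [FIFO — oldest first]: 138 @ $17.75 + 122 @ $14.10 + 143 @ $18.05 + 6 @ $15.30 = $6,842.65
Nov 12, 521 sold [FIFO — oldest first]: 161 @ $15.30 + 255 @ $19.85 + 105 @ $18.70 = $9,488.55
Nov 14, 343 sold [FIFO — oldest first]: 269 @ $18.70 + 74 @ $16.25 = $6,232.80
Total COGS = $6,084.55 + $6,842.65 + $9,488.55 + $6,232.80 = $28,648.55
Ending inventory: 241 @ $16.25 = $3,916.25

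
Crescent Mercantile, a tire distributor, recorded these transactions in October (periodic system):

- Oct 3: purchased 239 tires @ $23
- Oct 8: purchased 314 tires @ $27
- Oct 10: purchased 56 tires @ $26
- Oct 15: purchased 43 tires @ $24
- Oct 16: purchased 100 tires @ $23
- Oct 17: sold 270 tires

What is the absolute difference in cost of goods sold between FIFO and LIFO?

$371

FIFO COGS: 239 @ $23 + 31 @ $27 = $6,334
LIFO COGS: 100 @ $23 + 43 @ $24 + 56 @ $26 + 71 @ $27 = $6,705
Difference = |$6,334 − $6,705| = $371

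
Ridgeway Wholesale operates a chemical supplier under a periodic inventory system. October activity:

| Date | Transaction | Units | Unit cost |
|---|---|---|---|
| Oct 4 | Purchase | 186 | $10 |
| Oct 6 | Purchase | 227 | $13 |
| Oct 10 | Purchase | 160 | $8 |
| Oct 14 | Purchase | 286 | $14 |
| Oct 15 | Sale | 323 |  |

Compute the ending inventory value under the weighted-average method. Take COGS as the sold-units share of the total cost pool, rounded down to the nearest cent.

Ending inventory = $6,299.10

Oct 15, sell 323: 323/859 × $10,095.00 → $3,795.90
Ending inventory (cost pool remaining) = $6,299.10
Check: goods available $10,095.00 = COGS $3,795.90 + ending $6,299.10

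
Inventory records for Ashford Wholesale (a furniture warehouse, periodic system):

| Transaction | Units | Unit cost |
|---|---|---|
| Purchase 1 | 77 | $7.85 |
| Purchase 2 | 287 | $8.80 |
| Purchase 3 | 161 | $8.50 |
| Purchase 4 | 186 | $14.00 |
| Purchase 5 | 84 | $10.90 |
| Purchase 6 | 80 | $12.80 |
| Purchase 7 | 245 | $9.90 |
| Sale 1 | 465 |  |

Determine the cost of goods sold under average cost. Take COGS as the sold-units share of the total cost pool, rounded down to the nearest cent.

COGS = $4,761.12

Sale 1, sell 465: 465/1120 × $11,467.65 → $4,761.12
Ending inventory (cost pool remaining) = $6,706.53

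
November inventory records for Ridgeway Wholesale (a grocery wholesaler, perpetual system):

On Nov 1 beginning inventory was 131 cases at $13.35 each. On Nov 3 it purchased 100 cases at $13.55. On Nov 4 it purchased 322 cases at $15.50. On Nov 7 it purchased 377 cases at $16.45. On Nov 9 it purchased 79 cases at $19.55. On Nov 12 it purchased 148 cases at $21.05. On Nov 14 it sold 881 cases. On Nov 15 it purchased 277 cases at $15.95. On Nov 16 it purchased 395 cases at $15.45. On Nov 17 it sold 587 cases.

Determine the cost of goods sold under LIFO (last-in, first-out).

COGS = $24,320.15

Nov 14, 881 sold [LIFO — newest first]: 148 @ $21.05 + 79 @ $19.55 + 377 @ $16.45 + 277 @ $15.50 = $15,155.00
Nov 17, 587 sold [LIFO — newest first]: 395 @ $15.45 + 192 @ $15.95 = $9,165.15
Total COGS = $15,155.00 + $9,165.15 = $24,320.15
Ending inventory: 131 @ $13.35 + 100 @ $13.55 + 45 @ $15.50 + 85 @ $15.95 = $5,157.10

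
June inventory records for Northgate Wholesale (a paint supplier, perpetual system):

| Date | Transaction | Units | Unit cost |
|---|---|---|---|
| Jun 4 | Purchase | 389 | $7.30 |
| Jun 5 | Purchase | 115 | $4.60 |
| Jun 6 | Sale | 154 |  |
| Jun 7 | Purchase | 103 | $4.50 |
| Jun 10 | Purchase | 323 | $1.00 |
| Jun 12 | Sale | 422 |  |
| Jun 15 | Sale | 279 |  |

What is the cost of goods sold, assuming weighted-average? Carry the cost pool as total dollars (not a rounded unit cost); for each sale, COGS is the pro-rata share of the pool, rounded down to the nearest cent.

COGS = $3,853.08

After Jun 4: 389 on hand, pool $2,839.70 (≈ $7.3000 each)
After Jun 5: 504 on hand, pool $3,368.70 (≈ $6.6839 each)
Jun 6, sell 154: 154/504 × $3,368.70 → $1,029.32
After Jun 7: 453 on hand, pool $2,802.88 (≈ $6.1874 each)
After Jun 10: 776 on hand, pool $3,125.88 (≈ $4.0282 each)
Jun 12, sell 422: 422/776 × $3,125.88 → $1,699.89
Jun 15, sell 279: 279/354 × $1,425.99 → $1,123.87
Total COGS = $1,029.32 + $1,699.89 + $1,123.87 = $3,853.08
Ending inventory (cost pool remaining) = $302.12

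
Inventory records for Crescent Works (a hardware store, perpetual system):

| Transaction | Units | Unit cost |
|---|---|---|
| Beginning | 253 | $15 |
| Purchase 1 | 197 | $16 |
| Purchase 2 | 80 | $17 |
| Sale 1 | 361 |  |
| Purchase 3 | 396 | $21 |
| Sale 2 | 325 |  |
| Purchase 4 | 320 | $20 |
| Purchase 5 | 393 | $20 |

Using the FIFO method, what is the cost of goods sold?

Sale 1 (361) [FIFO — oldest first]: 253 @ $15 + 108 @ $16 = $5,523
Sale 2 (325) [FIFO — oldest first]: 89 @ $16 + 80 @ $17 + 156 @ $21 = $6,060
Total COGS = $5,523 + $6,060 = $11,583
Ending inventory: 240 @ $21 + 320 @ $20 + 393 @ $20 = $19,300
Check: goods available $30,883 = COGS $11,583 + ending $19,300

COGS = $11,583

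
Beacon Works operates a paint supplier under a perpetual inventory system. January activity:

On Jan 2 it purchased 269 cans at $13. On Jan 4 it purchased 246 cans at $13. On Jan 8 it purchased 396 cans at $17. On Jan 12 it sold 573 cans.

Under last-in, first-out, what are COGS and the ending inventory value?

COGS = $9,033; ending inventory = $4,394

Jan 12, 573 sold [LIFO — newest first]: 396 @ $17 + 177 @ $13 = $9,033
Ending inventory: 269 @ $13 + 69 @ $13 = $4,394
Check: goods available $13,427 = COGS $9,033 + ending $4,394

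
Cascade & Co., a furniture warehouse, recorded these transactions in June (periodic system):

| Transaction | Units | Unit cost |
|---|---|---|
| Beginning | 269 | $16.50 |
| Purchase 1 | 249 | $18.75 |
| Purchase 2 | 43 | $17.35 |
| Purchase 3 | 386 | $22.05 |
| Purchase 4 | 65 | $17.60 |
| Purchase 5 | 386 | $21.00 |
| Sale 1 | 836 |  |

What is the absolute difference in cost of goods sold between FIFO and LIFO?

$1,822.20

FIFO COGS: 269 @ $16.50 + 249 @ $18.75 + 43 @ $17.35 + 275 @ $22.05 = $15,917.05
LIFO COGS: 386 @ $21.00 + 65 @ $17.60 + 385 @ $22.05 = $17,739.25
Difference = |$15,917.05 − $17,739.25| = $1,822.20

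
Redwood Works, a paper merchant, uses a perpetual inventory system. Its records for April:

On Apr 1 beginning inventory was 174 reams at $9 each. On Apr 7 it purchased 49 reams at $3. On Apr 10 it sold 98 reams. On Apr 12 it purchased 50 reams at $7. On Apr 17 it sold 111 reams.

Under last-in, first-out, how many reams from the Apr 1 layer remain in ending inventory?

Apr 10, 98 sold [LIFO — newest first]: 49 @ $3 + 49 @ $9 = $588
Apr 17, 111 sold [LIFO — newest first]: 50 @ $7 + 61 @ $9 = $899
Total COGS = $588 + $899 = $1,487
Ending inventory: 64 @ $9 = $576
Check: goods available $2,063 = COGS $1,487 + ending $576

64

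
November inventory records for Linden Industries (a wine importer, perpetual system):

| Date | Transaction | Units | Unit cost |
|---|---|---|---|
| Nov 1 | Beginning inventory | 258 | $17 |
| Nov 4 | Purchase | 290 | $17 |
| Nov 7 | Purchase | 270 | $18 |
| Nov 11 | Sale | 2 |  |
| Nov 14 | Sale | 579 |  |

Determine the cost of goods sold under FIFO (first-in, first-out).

COGS = $9,910

Nov 11, 2 sold [FIFO — oldest first]: 2 @ $17 = $34
Nov 14, 579 sold [FIFO — oldest first]: 256 @ $17 + 290 @ $17 + 33 @ $18 = $9,876
Total COGS = $34 + $9,876 = $9,910
Ending inventory: 237 @ $18 = $4,266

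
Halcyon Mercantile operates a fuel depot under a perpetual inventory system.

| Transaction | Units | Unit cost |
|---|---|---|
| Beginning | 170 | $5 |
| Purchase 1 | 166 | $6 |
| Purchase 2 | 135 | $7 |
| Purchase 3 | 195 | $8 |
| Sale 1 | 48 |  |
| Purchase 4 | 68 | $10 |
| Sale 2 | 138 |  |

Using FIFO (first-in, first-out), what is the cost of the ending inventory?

Ending inventory = $4,085

Sale 1 (48) [FIFO — oldest first]: 48 @ $5 = $240
Sale 2 (138) [FIFO — oldest first]: 122 @ $5 + 16 @ $6 = $706
Total COGS = $240 + $706 = $946
Ending inventory: 150 @ $6 + 135 @ $7 + 195 @ $8 + 68 @ $10 = $4,085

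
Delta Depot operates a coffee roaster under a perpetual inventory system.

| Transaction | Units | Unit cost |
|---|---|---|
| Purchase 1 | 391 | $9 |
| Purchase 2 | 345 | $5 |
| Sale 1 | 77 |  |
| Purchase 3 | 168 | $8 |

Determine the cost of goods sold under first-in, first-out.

Sale 1 (77) [FIFO — oldest first]: 77 @ $9 = $693
Ending inventory: 314 @ $9 + 345 @ $5 + 168 @ $8 = $5,895

COGS = $693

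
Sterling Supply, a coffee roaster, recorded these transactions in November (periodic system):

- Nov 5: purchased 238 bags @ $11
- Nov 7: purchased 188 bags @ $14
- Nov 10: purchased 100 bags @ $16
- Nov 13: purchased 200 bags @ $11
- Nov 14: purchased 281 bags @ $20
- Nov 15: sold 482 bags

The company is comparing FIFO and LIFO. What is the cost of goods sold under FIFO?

COGS = $6,146

FIFO COGS: 238 @ $11 + 188 @ $14 + 56 @ $16 = $6,146
LIFO COGS: 281 @ $20 + 200 @ $11 + 1 @ $16 = $7,836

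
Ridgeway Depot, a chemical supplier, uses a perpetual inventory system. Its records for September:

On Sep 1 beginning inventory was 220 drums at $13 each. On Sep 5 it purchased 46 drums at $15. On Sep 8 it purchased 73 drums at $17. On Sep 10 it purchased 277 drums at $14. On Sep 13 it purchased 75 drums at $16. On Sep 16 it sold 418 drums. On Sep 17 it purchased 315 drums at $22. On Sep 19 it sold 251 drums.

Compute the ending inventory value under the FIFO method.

Sep 16, 418 sold [FIFO — oldest first]: 220 @ $13 + 46 @ $15 + 73 @ $17 + 79 @ $14 = $5,897
Sep 19, 251 sold [FIFO — oldest first]: 198 @ $14 + 53 @ $16 = $3,620
Total COGS = $5,897 + $3,620 = $9,517
Ending inventory: 22 @ $16 + 315 @ $22 = $7,282
Check: goods available $16,799 = COGS $9,517 + ending $7,282

Ending inventory = $7,282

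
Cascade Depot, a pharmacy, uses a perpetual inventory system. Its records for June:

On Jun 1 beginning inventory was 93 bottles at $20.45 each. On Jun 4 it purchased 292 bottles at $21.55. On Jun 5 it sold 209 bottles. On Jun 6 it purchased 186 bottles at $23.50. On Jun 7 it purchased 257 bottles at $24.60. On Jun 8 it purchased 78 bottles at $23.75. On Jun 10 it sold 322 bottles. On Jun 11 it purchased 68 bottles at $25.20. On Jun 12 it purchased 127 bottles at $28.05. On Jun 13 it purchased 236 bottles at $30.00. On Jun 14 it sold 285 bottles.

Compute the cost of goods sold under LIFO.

COGS = $20,813.30

Jun 5, 209 sold [LIFO — newest first]: 209 @ $21.55 = $4,503.95
Jun 10, 322 sold [LIFO — newest first]: 78 @ $23.75 + 244 @ $24.60 = $7,854.90
Jun 14, 285 sold [LIFO — newest first]: 236 @ $30.00 + 49 @ $28.05 = $8,454.45
Total COGS = $4,503.95 + $7,854.90 + $8,454.45 = $20,813.30
Ending inventory: 93 @ $20.45 + 83 @ $21.55 + 186 @ $23.50 + 13 @ $24.60 + 68 @ $25.20 + 78 @ $28.05 = $12,282.80
Check: goods available $33,096.10 = COGS $20,813.30 + ending $12,282.80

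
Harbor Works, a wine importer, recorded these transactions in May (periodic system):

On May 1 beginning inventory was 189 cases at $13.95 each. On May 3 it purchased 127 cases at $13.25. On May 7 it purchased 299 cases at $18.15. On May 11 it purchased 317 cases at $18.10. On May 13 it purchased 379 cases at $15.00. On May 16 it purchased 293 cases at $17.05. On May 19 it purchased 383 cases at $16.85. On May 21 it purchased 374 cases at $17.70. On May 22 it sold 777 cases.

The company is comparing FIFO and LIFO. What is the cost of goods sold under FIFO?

FIFO COGS: 189 @ $13.95 + 127 @ $13.25 + 299 @ $18.15 + 162 @ $18.10 = $12,678.35
LIFO COGS: 374 @ $17.70 + 383 @ $16.85 + 20 @ $17.05 = $13,414.35

COGS = $12,678.35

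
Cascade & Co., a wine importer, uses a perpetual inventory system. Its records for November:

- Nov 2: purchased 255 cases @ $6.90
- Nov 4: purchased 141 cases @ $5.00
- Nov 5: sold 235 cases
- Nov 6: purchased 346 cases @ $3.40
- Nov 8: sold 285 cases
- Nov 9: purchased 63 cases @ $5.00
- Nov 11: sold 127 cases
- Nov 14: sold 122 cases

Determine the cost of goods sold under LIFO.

COGS = $3,707.50

Nov 5, 235 sold [LIFO — newest first]: 141 @ $5.00 + 94 @ $6.90 = $1,353.60
Nov 8, 285 sold [LIFO — newest first]: 285 @ $3.40 = $969.00
Nov 11, 127 sold [LIFO — newest first]: 63 @ $5.00 + 61 @ $3.40 + 3 @ $6.90 = $543.10
Nov 14, 122 sold [LIFO — newest first]: 122 @ $6.90 = $841.80
Total COGS = $1,353.60 + $969.00 + $543.10 + $841.80 = $3,707.50
Ending inventory: 36 @ $6.90 = $248.40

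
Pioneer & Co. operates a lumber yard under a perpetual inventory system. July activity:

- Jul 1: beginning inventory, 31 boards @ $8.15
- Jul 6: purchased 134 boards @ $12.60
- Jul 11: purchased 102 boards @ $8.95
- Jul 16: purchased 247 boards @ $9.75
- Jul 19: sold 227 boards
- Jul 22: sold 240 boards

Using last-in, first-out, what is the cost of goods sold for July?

COGS = $4,807.95

Jul 19, 227 sold [LIFO — newest first]: 227 @ $9.75 = $2,213.25
Jul 22, 240 sold [LIFO — newest first]: 20 @ $9.75 + 102 @ $8.95 + 118 @ $12.60 = $2,594.70
Total COGS = $2,213.25 + $2,594.70 = $4,807.95
Ending inventory: 31 @ $8.15 + 16 @ $12.60 = $454.25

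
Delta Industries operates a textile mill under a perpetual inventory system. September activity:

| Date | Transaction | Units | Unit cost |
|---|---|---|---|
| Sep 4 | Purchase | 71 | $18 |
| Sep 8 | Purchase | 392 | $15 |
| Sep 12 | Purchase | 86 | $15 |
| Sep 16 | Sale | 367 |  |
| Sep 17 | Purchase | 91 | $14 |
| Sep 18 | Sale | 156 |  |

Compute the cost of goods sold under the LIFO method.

Sep 16, 367 sold [LIFO — newest first]: 86 @ $15 + 281 @ $15 = $5,505
Sep 18, 156 sold [LIFO — newest first]: 91 @ $14 + 65 @ $15 = $2,249
Total COGS = $5,505 + $2,249 = $7,754
Ending inventory: 71 @ $18 + 46 @ $15 = $1,968
Check: goods available $9,722 = COGS $7,754 + ending $1,968

COGS = $7,754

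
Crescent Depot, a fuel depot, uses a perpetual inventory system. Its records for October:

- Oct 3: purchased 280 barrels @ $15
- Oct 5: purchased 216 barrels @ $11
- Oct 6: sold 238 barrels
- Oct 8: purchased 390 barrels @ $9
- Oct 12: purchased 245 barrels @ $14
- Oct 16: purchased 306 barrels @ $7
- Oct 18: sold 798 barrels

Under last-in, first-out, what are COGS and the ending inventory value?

COGS = $10,501; ending inventory = $5,157

Oct 6, 238 sold [LIFO — newest first]: 216 @ $11 + 22 @ $15 = $2,706
Oct 18, 798 sold [LIFO — newest first]: 306 @ $7 + 245 @ $14 + 247 @ $9 = $7,795
Total COGS = $2,706 + $7,795 = $10,501
Ending inventory: 258 @ $15 + 143 @ $9 = $5,157
Check: goods available $15,658 = COGS $10,501 + ending $5,157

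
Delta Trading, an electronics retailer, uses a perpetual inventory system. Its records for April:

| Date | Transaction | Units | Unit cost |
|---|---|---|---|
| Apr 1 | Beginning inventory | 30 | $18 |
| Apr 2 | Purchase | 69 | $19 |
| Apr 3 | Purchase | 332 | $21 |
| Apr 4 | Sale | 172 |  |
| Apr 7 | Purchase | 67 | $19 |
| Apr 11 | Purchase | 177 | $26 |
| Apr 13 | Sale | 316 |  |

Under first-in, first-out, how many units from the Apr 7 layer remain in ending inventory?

Apr 4, 172 sold [FIFO — oldest first]: 30 @ $18 + 69 @ $19 + 73 @ $21 = $3,384
Apr 13, 316 sold [FIFO — oldest first]: 259 @ $21 + 57 @ $19 = $6,522
Total COGS = $3,384 + $6,522 = $9,906
Ending inventory: 10 @ $19 + 177 @ $26 = $4,792
Check: goods available $14,698 = COGS $9,906 + ending $4,792

10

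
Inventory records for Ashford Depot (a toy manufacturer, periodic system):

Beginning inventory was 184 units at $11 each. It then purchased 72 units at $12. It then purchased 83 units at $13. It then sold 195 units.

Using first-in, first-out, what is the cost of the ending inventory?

Sale 1 (195) [FIFO — oldest first]: 184 @ $11 + 11 @ $12 = $2,156
Ending inventory: 61 @ $12 + 83 @ $13 = $1,811

Ending inventory = $1,811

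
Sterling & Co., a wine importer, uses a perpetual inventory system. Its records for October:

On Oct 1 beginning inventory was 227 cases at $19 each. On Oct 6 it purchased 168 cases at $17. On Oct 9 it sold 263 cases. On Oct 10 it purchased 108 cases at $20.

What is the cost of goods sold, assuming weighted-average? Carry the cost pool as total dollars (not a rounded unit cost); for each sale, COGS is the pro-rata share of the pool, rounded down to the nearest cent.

After Oct 1: 227 on hand, pool $4,313.00 (≈ $19.0000 each)
After Oct 6: 395 on hand, pool $7,169.00 (≈ $18.1494 each)
Oct 9, sell 263: 263/395 × $7,169.00 → $4,773.28
After Oct 10: 240 on hand, pool $4,555.72 (≈ $18.9822 each)
Ending inventory (cost pool remaining) = $4,555.72

COGS = $4,773.28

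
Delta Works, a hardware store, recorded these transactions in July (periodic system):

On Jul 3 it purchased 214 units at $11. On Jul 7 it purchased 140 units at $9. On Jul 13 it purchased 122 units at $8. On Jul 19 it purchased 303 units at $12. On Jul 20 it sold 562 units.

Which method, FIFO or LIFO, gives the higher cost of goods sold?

FIFO COGS: 214 @ $11 + 140 @ $9 + 122 @ $8 + 86 @ $12 = $5,622
LIFO COGS: 303 @ $12 + 122 @ $8 + 137 @ $9 = $5,845

LIFO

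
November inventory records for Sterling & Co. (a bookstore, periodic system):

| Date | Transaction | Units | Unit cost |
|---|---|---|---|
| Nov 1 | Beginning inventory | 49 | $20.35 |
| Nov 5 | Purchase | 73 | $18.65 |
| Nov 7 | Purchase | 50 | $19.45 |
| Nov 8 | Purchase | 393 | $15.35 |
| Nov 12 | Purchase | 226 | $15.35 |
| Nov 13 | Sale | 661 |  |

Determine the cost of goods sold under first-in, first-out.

Nov 13, 661 sold [FIFO — oldest first]: 49 @ $20.35 + 73 @ $18.65 + 50 @ $19.45 + 393 @ $15.35 + 96 @ $15.35 = $10,837.25
Ending inventory: 130 @ $15.35 = $1,995.50

COGS = $10,837.25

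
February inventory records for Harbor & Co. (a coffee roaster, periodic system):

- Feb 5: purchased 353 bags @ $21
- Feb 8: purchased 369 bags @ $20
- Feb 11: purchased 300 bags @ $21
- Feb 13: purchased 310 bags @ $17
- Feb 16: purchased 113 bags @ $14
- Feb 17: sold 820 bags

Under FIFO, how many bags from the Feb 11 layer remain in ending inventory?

Feb 17, 820 sold [FIFO — oldest first]: 353 @ $21 + 369 @ $20 + 98 @ $21 = $16,851
Ending inventory: 202 @ $21 + 310 @ $17 + 113 @ $14 = $11,094

202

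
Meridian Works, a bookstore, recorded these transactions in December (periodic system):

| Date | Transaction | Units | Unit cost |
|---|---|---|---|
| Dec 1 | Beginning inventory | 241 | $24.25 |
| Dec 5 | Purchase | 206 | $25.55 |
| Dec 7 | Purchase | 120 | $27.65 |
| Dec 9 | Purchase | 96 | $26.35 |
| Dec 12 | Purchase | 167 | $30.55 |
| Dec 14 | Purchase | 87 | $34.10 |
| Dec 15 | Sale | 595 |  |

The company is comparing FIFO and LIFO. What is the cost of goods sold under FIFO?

COGS = $15,163.35

FIFO COGS: 241 @ $24.25 + 206 @ $25.55 + 120 @ $27.65 + 28 @ $26.35 = $15,163.35
LIFO COGS: 87 @ $34.10 + 167 @ $30.55 + 96 @ $26.35 + 120 @ $27.65 + 125 @ $25.55 = $17,109.90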